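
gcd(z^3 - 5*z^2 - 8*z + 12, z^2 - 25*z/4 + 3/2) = z - 6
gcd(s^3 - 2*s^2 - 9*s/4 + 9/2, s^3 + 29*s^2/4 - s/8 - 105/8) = s + 3/2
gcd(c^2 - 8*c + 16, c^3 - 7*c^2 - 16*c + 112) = c - 4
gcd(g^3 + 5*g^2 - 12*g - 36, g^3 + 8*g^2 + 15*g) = 1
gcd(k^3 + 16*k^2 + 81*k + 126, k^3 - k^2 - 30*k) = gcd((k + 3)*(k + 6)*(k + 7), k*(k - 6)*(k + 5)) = 1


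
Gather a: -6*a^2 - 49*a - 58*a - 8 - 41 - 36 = -6*a^2 - 107*a - 85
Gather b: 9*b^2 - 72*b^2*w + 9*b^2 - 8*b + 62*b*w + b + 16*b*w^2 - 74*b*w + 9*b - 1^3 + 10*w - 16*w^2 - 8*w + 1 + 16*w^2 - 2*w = b^2*(18 - 72*w) + b*(16*w^2 - 12*w + 2)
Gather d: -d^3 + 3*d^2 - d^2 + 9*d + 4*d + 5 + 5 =-d^3 + 2*d^2 + 13*d + 10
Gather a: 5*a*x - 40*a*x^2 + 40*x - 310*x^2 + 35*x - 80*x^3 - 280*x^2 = a*(-40*x^2 + 5*x) - 80*x^3 - 590*x^2 + 75*x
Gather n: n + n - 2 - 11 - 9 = 2*n - 22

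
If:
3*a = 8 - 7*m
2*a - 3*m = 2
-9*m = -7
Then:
No Solution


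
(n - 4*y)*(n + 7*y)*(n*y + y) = n^3*y + 3*n^2*y^2 + n^2*y - 28*n*y^3 + 3*n*y^2 - 28*y^3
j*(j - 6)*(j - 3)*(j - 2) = j^4 - 11*j^3 + 36*j^2 - 36*j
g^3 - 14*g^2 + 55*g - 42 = (g - 7)*(g - 6)*(g - 1)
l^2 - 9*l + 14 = (l - 7)*(l - 2)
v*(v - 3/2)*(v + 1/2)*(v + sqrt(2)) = v^4 - v^3 + sqrt(2)*v^3 - sqrt(2)*v^2 - 3*v^2/4 - 3*sqrt(2)*v/4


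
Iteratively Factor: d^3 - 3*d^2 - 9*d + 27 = (d - 3)*(d^2 - 9) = (d - 3)^2*(d + 3)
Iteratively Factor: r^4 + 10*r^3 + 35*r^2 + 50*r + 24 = (r + 4)*(r^3 + 6*r^2 + 11*r + 6) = (r + 1)*(r + 4)*(r^2 + 5*r + 6) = (r + 1)*(r + 3)*(r + 4)*(r + 2)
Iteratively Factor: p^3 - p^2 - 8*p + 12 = (p - 2)*(p^2 + p - 6) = (p - 2)*(p + 3)*(p - 2)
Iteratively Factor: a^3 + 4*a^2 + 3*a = (a)*(a^2 + 4*a + 3) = a*(a + 1)*(a + 3)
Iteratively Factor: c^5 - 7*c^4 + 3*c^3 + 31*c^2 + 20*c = (c + 1)*(c^4 - 8*c^3 + 11*c^2 + 20*c) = (c + 1)^2*(c^3 - 9*c^2 + 20*c) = (c - 4)*(c + 1)^2*(c^2 - 5*c) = c*(c - 4)*(c + 1)^2*(c - 5)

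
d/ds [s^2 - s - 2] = 2*s - 1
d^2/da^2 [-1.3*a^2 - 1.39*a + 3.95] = -2.60000000000000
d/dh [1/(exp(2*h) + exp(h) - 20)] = (-2*exp(h) - 1)*exp(h)/(exp(2*h) + exp(h) - 20)^2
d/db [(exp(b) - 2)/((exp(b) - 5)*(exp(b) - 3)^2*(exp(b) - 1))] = (-3*exp(3*b) + 23*exp(2*b) - 53*exp(b) + 41)*exp(b)/(exp(7*b) - 21*exp(6*b) + 181*exp(5*b) - 825*exp(4*b) + 2131*exp(3*b) - 3087*exp(2*b) + 2295*exp(b) - 675)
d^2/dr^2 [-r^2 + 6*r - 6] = -2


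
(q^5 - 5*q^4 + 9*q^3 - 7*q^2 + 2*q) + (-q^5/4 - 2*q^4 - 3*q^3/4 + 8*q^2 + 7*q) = 3*q^5/4 - 7*q^4 + 33*q^3/4 + q^2 + 9*q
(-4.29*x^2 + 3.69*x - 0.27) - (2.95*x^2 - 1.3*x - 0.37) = -7.24*x^2 + 4.99*x + 0.1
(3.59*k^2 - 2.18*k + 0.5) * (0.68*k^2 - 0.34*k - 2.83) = 2.4412*k^4 - 2.703*k^3 - 9.0785*k^2 + 5.9994*k - 1.415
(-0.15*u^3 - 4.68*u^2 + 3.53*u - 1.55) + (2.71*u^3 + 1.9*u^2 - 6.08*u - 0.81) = 2.56*u^3 - 2.78*u^2 - 2.55*u - 2.36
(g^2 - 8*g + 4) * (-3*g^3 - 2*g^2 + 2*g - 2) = -3*g^5 + 22*g^4 + 6*g^3 - 26*g^2 + 24*g - 8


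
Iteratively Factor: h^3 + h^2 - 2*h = (h)*(h^2 + h - 2) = h*(h - 1)*(h + 2)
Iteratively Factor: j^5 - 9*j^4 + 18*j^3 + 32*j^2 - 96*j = (j + 2)*(j^4 - 11*j^3 + 40*j^2 - 48*j) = j*(j + 2)*(j^3 - 11*j^2 + 40*j - 48) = j*(j - 4)*(j + 2)*(j^2 - 7*j + 12) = j*(j - 4)*(j - 3)*(j + 2)*(j - 4)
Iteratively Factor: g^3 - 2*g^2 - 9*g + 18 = (g + 3)*(g^2 - 5*g + 6) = (g - 3)*(g + 3)*(g - 2)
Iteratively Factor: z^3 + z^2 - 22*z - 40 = (z + 2)*(z^2 - z - 20) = (z + 2)*(z + 4)*(z - 5)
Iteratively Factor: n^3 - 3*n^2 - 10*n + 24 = (n + 3)*(n^2 - 6*n + 8) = (n - 4)*(n + 3)*(n - 2)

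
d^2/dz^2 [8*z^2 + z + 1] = 16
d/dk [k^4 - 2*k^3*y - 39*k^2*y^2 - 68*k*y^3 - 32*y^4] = 4*k^3 - 6*k^2*y - 78*k*y^2 - 68*y^3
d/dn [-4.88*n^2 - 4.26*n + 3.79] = -9.76*n - 4.26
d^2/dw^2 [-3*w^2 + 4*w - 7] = -6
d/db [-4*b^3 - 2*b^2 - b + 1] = -12*b^2 - 4*b - 1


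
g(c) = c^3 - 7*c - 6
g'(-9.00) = 236.00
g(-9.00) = -672.00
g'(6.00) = 101.00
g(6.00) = 168.00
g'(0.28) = -6.76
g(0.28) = -7.94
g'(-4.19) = 45.67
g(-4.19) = -50.23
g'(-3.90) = 38.63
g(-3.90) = -38.02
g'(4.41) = 51.34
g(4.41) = 48.90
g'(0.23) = -6.84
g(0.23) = -7.60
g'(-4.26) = 47.44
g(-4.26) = -53.49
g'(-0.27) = -6.78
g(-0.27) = -4.13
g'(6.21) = 108.69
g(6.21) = 190.01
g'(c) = 3*c^2 - 7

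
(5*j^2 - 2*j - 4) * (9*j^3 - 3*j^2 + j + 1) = 45*j^5 - 33*j^4 - 25*j^3 + 15*j^2 - 6*j - 4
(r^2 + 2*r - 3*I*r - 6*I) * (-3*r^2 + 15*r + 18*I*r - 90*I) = -3*r^4 + 9*r^3 + 27*I*r^3 + 84*r^2 - 81*I*r^2 - 162*r - 270*I*r - 540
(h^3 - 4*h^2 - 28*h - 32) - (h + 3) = h^3 - 4*h^2 - 29*h - 35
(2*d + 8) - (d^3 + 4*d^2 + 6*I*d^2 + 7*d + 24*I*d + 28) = -d^3 - 4*d^2 - 6*I*d^2 - 5*d - 24*I*d - 20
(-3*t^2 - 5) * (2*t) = -6*t^3 - 10*t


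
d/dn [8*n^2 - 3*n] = 16*n - 3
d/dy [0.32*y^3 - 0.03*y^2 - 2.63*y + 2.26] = 0.96*y^2 - 0.06*y - 2.63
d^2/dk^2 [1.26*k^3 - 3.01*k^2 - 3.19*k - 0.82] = 7.56*k - 6.02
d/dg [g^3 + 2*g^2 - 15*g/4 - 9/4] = 3*g^2 + 4*g - 15/4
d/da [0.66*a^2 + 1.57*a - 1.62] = 1.32*a + 1.57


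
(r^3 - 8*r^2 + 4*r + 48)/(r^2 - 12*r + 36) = (r^2 - 2*r - 8)/(r - 6)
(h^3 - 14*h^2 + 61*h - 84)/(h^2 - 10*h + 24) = (h^2 - 10*h + 21)/(h - 6)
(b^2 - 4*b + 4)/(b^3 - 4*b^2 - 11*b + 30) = (b - 2)/(b^2 - 2*b - 15)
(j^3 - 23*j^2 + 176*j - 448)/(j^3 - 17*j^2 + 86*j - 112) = (j - 8)/(j - 2)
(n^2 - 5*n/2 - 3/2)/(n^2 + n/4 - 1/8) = 4*(n - 3)/(4*n - 1)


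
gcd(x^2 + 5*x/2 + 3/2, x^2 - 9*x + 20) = 1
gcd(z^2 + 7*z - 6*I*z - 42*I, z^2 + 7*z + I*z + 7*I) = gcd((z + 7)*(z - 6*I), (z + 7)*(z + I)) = z + 7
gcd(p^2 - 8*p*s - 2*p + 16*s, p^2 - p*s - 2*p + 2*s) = p - 2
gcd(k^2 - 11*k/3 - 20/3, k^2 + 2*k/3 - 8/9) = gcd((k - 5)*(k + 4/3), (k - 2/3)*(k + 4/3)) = k + 4/3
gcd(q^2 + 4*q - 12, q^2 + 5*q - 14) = q - 2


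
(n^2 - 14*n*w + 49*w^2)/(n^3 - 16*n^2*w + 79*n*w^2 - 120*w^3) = (n^2 - 14*n*w + 49*w^2)/(n^3 - 16*n^2*w + 79*n*w^2 - 120*w^3)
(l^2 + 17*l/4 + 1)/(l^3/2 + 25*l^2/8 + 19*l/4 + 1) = 2/(l + 2)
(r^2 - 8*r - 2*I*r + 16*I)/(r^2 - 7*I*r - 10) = (r - 8)/(r - 5*I)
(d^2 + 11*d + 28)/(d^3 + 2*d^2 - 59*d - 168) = (d + 4)/(d^2 - 5*d - 24)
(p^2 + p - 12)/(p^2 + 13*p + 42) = (p^2 + p - 12)/(p^2 + 13*p + 42)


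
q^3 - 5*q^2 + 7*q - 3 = (q - 3)*(q - 1)^2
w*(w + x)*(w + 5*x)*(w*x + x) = w^4*x + 6*w^3*x^2 + w^3*x + 5*w^2*x^3 + 6*w^2*x^2 + 5*w*x^3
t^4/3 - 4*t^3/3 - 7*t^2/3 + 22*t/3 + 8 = (t/3 + 1/3)*(t - 4)*(t - 3)*(t + 2)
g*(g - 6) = g^2 - 6*g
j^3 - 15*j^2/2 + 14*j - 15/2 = (j - 5)*(j - 3/2)*(j - 1)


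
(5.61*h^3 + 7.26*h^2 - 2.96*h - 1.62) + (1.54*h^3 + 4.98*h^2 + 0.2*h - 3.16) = 7.15*h^3 + 12.24*h^2 - 2.76*h - 4.78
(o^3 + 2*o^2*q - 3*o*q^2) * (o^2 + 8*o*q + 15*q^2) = o^5 + 10*o^4*q + 28*o^3*q^2 + 6*o^2*q^3 - 45*o*q^4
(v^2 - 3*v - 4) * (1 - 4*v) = -4*v^3 + 13*v^2 + 13*v - 4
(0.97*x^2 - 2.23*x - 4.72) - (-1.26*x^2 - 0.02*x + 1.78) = 2.23*x^2 - 2.21*x - 6.5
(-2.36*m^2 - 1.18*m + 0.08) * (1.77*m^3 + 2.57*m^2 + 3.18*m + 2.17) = -4.1772*m^5 - 8.1538*m^4 - 10.3958*m^3 - 8.668*m^2 - 2.3062*m + 0.1736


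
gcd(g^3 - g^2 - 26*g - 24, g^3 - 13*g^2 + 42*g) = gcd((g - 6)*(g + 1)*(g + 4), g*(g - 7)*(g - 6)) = g - 6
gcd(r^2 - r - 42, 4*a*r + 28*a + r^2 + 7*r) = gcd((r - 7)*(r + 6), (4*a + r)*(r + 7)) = 1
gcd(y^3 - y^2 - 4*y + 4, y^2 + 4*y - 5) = y - 1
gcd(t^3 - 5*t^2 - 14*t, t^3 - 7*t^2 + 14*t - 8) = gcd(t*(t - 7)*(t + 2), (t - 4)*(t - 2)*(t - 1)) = 1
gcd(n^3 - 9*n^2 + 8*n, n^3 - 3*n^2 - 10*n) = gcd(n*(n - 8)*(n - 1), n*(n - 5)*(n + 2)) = n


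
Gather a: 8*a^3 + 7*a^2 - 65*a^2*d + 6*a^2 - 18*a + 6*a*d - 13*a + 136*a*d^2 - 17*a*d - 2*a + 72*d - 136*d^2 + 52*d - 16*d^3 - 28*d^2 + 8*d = 8*a^3 + a^2*(13 - 65*d) + a*(136*d^2 - 11*d - 33) - 16*d^3 - 164*d^2 + 132*d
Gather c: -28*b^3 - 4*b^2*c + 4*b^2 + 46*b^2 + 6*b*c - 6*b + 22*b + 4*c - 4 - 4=-28*b^3 + 50*b^2 + 16*b + c*(-4*b^2 + 6*b + 4) - 8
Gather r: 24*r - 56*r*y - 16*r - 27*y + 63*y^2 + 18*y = r*(8 - 56*y) + 63*y^2 - 9*y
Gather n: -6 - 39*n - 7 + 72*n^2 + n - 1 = 72*n^2 - 38*n - 14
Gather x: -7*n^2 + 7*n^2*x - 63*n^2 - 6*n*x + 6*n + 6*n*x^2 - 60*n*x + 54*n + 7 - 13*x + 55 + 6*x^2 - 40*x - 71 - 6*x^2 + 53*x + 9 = -70*n^2 + 6*n*x^2 + 60*n + x*(7*n^2 - 66*n)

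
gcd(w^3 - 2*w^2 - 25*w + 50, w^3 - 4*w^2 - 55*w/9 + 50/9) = w - 5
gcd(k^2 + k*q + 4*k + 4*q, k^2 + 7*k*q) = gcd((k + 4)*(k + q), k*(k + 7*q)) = 1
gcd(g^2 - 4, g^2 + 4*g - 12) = g - 2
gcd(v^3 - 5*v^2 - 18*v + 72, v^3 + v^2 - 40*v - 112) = v + 4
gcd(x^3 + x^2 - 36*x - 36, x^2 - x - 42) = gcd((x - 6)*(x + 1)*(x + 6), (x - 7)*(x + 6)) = x + 6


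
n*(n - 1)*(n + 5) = n^3 + 4*n^2 - 5*n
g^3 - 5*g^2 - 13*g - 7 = (g - 7)*(g + 1)^2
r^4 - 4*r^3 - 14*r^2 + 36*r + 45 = (r - 5)*(r - 3)*(r + 1)*(r + 3)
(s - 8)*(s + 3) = s^2 - 5*s - 24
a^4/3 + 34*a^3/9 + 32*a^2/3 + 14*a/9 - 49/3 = (a/3 + 1)*(a - 1)*(a + 7/3)*(a + 7)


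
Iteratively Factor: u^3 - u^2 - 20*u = (u + 4)*(u^2 - 5*u) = u*(u + 4)*(u - 5)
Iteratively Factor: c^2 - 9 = (c - 3)*(c + 3)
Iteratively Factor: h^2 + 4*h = (h + 4)*(h)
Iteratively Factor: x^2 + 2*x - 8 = (x + 4)*(x - 2)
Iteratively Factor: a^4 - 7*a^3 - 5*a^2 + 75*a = (a - 5)*(a^3 - 2*a^2 - 15*a) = (a - 5)^2*(a^2 + 3*a) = (a - 5)^2*(a + 3)*(a)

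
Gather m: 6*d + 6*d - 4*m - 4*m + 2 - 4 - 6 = 12*d - 8*m - 8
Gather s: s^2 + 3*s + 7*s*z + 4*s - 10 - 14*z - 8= s^2 + s*(7*z + 7) - 14*z - 18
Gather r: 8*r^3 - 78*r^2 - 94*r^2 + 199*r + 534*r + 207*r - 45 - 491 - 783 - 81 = 8*r^3 - 172*r^2 + 940*r - 1400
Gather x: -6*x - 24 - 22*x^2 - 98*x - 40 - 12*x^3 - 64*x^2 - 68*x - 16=-12*x^3 - 86*x^2 - 172*x - 80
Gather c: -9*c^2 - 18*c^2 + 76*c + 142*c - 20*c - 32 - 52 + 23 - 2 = -27*c^2 + 198*c - 63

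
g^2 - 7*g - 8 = (g - 8)*(g + 1)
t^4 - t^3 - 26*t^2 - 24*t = t*(t - 6)*(t + 1)*(t + 4)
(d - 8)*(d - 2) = d^2 - 10*d + 16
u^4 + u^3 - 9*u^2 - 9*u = u*(u - 3)*(u + 1)*(u + 3)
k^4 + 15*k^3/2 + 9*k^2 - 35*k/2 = k*(k - 1)*(k + 7/2)*(k + 5)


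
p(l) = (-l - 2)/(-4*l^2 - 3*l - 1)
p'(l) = (-l - 2)*(8*l + 3)/(-4*l^2 - 3*l - 1)^2 - 1/(-4*l^2 - 3*l - 1)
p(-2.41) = -0.02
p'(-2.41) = 0.04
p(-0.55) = 2.59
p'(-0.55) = 8.26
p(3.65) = 0.09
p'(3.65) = -0.03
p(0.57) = 0.64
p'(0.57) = -0.96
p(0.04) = 1.81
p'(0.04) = -4.45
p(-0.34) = 3.75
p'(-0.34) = -0.11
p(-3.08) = -0.04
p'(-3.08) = 0.01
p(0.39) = 0.86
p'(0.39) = -1.53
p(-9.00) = -0.02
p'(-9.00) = 0.00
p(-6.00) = -0.03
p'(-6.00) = 0.00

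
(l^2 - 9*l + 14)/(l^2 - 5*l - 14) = (l - 2)/(l + 2)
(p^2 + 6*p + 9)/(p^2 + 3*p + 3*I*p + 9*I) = (p + 3)/(p + 3*I)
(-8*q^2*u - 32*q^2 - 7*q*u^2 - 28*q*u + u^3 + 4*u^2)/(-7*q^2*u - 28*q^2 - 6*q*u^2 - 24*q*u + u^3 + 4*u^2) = (8*q - u)/(7*q - u)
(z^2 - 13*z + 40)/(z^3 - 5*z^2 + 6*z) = (z^2 - 13*z + 40)/(z*(z^2 - 5*z + 6))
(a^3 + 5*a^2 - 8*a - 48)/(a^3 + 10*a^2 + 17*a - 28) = (a^2 + a - 12)/(a^2 + 6*a - 7)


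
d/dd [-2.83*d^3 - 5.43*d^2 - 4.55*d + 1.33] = -8.49*d^2 - 10.86*d - 4.55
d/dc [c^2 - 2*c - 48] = 2*c - 2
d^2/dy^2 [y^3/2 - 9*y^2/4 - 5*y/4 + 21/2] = 3*y - 9/2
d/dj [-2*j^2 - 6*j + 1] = -4*j - 6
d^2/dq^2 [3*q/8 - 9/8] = 0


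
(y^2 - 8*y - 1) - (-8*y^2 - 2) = 9*y^2 - 8*y + 1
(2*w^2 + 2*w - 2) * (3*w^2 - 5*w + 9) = 6*w^4 - 4*w^3 + 2*w^2 + 28*w - 18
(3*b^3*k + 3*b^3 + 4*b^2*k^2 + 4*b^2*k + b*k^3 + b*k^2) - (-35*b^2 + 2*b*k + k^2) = 3*b^3*k + 3*b^3 + 4*b^2*k^2 + 4*b^2*k + 35*b^2 + b*k^3 + b*k^2 - 2*b*k - k^2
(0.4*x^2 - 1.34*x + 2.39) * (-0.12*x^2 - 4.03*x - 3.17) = -0.048*x^4 - 1.4512*x^3 + 3.8454*x^2 - 5.3839*x - 7.5763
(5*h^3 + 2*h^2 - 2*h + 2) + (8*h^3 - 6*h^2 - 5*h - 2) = 13*h^3 - 4*h^2 - 7*h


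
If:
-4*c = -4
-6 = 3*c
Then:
No Solution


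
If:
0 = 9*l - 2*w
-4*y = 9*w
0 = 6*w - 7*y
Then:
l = 0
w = 0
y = 0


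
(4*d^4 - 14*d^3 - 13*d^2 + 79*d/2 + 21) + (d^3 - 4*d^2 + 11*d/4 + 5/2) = 4*d^4 - 13*d^3 - 17*d^2 + 169*d/4 + 47/2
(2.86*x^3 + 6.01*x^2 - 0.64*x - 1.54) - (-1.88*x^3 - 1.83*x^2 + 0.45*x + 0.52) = 4.74*x^3 + 7.84*x^2 - 1.09*x - 2.06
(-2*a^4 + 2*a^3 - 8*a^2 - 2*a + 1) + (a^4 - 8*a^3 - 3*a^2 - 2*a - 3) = -a^4 - 6*a^3 - 11*a^2 - 4*a - 2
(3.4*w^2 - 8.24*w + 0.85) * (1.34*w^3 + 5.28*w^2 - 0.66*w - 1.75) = 4.556*w^5 + 6.9104*w^4 - 44.6122*w^3 + 3.9764*w^2 + 13.859*w - 1.4875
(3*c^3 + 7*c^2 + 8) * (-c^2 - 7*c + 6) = -3*c^5 - 28*c^4 - 31*c^3 + 34*c^2 - 56*c + 48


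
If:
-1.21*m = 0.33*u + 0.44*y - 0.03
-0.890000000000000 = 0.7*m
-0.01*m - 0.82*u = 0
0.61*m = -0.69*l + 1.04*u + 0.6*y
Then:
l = 4.24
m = -1.27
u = 0.02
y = 3.55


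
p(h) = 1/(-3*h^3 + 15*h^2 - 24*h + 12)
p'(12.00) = 0.00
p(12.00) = 0.00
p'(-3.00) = 0.00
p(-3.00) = 0.00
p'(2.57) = 2.71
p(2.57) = -0.65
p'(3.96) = 0.04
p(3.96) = -0.03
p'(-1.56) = 0.01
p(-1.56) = 0.01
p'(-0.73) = 0.03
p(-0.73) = 0.03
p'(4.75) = 0.01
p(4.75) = -0.01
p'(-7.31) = 0.00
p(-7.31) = 0.00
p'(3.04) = 0.36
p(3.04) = -0.15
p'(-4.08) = 0.00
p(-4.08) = 0.00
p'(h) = (9*h^2 - 30*h + 24)/(-3*h^3 + 15*h^2 - 24*h + 12)^2 = (3*h^2 - 10*h + 8)/(3*(h^3 - 5*h^2 + 8*h - 4)^2)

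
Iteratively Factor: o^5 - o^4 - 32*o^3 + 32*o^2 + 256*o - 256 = (o + 4)*(o^4 - 5*o^3 - 12*o^2 + 80*o - 64) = (o - 4)*(o + 4)*(o^3 - o^2 - 16*o + 16) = (o - 4)^2*(o + 4)*(o^2 + 3*o - 4) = (o - 4)^2*(o - 1)*(o + 4)*(o + 4)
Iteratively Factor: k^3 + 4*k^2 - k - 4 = (k + 4)*(k^2 - 1) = (k - 1)*(k + 4)*(k + 1)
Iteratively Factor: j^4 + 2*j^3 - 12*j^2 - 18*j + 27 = (j + 3)*(j^3 - j^2 - 9*j + 9) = (j + 3)^2*(j^2 - 4*j + 3) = (j - 1)*(j + 3)^2*(j - 3)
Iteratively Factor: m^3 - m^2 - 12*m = (m - 4)*(m^2 + 3*m) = m*(m - 4)*(m + 3)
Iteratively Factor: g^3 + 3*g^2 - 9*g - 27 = (g - 3)*(g^2 + 6*g + 9) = (g - 3)*(g + 3)*(g + 3)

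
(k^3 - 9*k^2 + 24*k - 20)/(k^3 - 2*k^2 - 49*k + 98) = (k^2 - 7*k + 10)/(k^2 - 49)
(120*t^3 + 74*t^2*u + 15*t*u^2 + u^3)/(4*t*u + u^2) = 30*t^2/u + 11*t + u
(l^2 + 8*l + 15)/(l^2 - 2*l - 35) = (l + 3)/(l - 7)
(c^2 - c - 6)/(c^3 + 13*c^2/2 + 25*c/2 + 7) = 2*(c - 3)/(2*c^2 + 9*c + 7)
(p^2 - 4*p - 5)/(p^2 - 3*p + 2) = (p^2 - 4*p - 5)/(p^2 - 3*p + 2)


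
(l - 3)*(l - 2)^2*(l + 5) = l^4 - 2*l^3 - 19*l^2 + 68*l - 60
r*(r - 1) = r^2 - r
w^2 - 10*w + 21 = (w - 7)*(w - 3)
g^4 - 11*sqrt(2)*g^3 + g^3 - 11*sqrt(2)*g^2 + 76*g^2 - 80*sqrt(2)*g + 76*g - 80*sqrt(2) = (g + 1)*(g - 5*sqrt(2))*(g - 4*sqrt(2))*(g - 2*sqrt(2))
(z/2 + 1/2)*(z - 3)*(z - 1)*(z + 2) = z^4/2 - z^3/2 - 7*z^2/2 + z/2 + 3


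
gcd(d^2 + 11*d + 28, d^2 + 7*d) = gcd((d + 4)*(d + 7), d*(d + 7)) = d + 7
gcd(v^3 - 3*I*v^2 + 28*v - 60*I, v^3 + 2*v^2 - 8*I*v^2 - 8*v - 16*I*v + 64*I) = 1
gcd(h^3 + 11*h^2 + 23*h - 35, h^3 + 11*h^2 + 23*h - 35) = h^3 + 11*h^2 + 23*h - 35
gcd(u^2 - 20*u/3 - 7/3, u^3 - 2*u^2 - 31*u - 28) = u - 7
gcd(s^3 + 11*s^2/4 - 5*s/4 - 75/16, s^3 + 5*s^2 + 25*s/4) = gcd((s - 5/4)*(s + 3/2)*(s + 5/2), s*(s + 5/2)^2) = s + 5/2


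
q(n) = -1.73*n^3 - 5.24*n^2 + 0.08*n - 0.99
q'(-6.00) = -123.88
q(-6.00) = 183.57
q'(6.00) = -249.64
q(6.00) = -562.83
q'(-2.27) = -2.87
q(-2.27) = -7.94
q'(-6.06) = -127.01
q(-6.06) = 191.10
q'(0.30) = -3.53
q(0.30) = -1.48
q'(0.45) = -5.69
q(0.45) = -2.17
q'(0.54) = -7.09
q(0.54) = -2.75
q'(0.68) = -9.45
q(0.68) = -3.90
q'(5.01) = -182.69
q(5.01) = -349.66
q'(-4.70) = -65.31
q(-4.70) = 62.50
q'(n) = -5.19*n^2 - 10.48*n + 0.08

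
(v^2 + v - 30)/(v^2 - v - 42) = (v - 5)/(v - 7)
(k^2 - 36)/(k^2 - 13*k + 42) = (k + 6)/(k - 7)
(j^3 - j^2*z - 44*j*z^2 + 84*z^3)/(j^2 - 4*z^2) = (j^2 + j*z - 42*z^2)/(j + 2*z)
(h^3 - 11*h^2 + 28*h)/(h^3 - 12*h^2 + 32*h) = (h - 7)/(h - 8)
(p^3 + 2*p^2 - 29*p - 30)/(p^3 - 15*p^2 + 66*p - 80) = (p^2 + 7*p + 6)/(p^2 - 10*p + 16)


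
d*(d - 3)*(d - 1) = d^3 - 4*d^2 + 3*d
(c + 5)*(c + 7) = c^2 + 12*c + 35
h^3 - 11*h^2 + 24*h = h*(h - 8)*(h - 3)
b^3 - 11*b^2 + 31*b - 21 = (b - 7)*(b - 3)*(b - 1)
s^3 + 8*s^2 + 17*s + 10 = (s + 1)*(s + 2)*(s + 5)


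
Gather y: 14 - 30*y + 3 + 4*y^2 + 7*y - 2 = 4*y^2 - 23*y + 15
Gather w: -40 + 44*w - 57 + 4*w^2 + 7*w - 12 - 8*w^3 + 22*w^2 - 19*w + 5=-8*w^3 + 26*w^2 + 32*w - 104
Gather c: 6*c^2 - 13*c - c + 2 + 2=6*c^2 - 14*c + 4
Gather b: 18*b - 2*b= 16*b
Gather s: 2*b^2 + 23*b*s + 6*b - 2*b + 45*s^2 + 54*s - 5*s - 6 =2*b^2 + 4*b + 45*s^2 + s*(23*b + 49) - 6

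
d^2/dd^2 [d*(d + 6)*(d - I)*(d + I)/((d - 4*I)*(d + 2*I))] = (2*d^6 - 12*I*d^5 + 24*d^4 + d^3*(-132 - 252*I) + d^2*(720 - 576*I) + 2016*d + 128 + 192*I)/(d^6 - 6*I*d^5 + 12*d^4 - 88*I*d^3 + 96*d^2 - 384*I*d + 512)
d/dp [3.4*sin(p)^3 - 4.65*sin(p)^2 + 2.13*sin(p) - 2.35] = (10.2*sin(p)^2 - 9.3*sin(p) + 2.13)*cos(p)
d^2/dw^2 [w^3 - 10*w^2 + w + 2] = 6*w - 20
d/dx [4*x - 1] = 4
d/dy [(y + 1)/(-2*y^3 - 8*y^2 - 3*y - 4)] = (-2*y^3 - 8*y^2 - 3*y + (y + 1)*(6*y^2 + 16*y + 3) - 4)/(2*y^3 + 8*y^2 + 3*y + 4)^2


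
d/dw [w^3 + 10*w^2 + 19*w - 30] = 3*w^2 + 20*w + 19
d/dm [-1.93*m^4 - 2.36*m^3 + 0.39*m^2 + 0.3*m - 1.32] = -7.72*m^3 - 7.08*m^2 + 0.78*m + 0.3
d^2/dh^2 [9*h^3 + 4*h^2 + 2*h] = 54*h + 8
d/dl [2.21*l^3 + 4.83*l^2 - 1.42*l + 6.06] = 6.63*l^2 + 9.66*l - 1.42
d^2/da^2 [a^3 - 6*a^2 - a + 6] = 6*a - 12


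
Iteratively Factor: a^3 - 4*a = (a)*(a^2 - 4) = a*(a + 2)*(a - 2)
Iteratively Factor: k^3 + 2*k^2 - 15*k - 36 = (k + 3)*(k^2 - k - 12) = (k + 3)^2*(k - 4)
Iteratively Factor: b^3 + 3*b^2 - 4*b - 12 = (b - 2)*(b^2 + 5*b + 6) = (b - 2)*(b + 2)*(b + 3)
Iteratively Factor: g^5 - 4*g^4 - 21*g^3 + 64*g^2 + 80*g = (g + 1)*(g^4 - 5*g^3 - 16*g^2 + 80*g) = (g - 4)*(g + 1)*(g^3 - g^2 - 20*g) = (g - 4)*(g + 1)*(g + 4)*(g^2 - 5*g) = g*(g - 4)*(g + 1)*(g + 4)*(g - 5)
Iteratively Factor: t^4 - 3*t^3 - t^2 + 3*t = (t)*(t^3 - 3*t^2 - t + 3) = t*(t - 3)*(t^2 - 1) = t*(t - 3)*(t - 1)*(t + 1)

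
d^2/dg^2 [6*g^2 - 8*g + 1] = 12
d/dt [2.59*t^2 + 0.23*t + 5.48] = 5.18*t + 0.23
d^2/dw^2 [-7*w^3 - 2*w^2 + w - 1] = -42*w - 4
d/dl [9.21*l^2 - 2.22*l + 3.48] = 18.42*l - 2.22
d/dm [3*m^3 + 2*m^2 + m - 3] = 9*m^2 + 4*m + 1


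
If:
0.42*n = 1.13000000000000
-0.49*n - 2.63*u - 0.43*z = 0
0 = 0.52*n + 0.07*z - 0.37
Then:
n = 2.69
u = 1.90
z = -14.70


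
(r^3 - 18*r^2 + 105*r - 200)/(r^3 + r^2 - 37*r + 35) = (r^2 - 13*r + 40)/(r^2 + 6*r - 7)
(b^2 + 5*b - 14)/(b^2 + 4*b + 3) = (b^2 + 5*b - 14)/(b^2 + 4*b + 3)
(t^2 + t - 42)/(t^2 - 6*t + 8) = (t^2 + t - 42)/(t^2 - 6*t + 8)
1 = 1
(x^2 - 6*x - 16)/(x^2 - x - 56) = (x + 2)/(x + 7)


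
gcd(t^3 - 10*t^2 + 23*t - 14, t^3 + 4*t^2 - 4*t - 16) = t - 2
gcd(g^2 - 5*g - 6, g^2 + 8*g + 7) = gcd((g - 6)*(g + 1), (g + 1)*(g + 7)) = g + 1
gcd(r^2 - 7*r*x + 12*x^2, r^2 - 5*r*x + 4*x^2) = -r + 4*x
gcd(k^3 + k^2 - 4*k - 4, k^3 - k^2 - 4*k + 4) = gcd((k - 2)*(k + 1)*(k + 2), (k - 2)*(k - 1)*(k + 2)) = k^2 - 4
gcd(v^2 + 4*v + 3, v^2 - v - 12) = v + 3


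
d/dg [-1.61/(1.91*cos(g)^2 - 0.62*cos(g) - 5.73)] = (0.9982 - 6.1502*cos(g))*sin(g)/(-1.91*cos(g)^2 + 0.62*cos(g) + 5.73)^2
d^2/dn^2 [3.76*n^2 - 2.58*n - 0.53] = 7.52000000000000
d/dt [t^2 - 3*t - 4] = 2*t - 3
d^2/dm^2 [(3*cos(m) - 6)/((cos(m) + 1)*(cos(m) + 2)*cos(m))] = 3*(98*(1 - cos(m)^2)^2/cos(m)^3 - 6*sin(m)^6/cos(m)^3 - 4*cos(m)^4 + 3*cos(m)^3 + 71*cos(m)^2 - 72*tan(m)^2 - 118 + 54/cos(m) - 108/cos(m)^3)/((cos(m) + 1)^3*(cos(m) + 2)^3)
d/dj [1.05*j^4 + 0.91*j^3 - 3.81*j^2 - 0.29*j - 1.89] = 4.2*j^3 + 2.73*j^2 - 7.62*j - 0.29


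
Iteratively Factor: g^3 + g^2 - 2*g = (g - 1)*(g^2 + 2*g) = g*(g - 1)*(g + 2)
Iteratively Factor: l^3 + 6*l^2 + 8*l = (l)*(l^2 + 6*l + 8) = l*(l + 2)*(l + 4)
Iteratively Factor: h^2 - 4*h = (h)*(h - 4)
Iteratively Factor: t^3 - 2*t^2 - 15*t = (t + 3)*(t^2 - 5*t) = t*(t + 3)*(t - 5)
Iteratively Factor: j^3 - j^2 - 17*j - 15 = (j + 1)*(j^2 - 2*j - 15) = (j - 5)*(j + 1)*(j + 3)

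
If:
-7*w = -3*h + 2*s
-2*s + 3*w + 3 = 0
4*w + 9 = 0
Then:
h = -13/2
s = -15/8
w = -9/4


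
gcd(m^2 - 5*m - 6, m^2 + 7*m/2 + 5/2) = m + 1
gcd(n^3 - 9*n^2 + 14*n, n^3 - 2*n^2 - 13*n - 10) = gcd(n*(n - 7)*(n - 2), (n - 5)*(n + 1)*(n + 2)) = 1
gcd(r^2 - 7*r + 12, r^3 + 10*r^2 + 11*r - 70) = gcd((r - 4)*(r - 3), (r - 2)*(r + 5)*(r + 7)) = 1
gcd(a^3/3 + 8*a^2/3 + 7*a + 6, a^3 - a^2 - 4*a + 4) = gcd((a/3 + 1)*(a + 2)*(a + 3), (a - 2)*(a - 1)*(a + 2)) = a + 2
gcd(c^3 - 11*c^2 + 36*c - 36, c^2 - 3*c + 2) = c - 2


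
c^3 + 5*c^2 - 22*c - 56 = (c - 4)*(c + 2)*(c + 7)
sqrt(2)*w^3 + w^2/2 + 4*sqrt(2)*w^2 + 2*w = w*(w + 4)*(sqrt(2)*w + 1/2)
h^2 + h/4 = h*(h + 1/4)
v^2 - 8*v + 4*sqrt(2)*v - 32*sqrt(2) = (v - 8)*(v + 4*sqrt(2))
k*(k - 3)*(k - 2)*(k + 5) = k^4 - 19*k^2 + 30*k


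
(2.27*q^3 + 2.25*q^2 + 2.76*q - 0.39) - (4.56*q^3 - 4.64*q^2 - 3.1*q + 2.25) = -2.29*q^3 + 6.89*q^2 + 5.86*q - 2.64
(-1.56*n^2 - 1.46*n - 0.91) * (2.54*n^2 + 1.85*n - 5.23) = -3.9624*n^4 - 6.5944*n^3 + 3.1464*n^2 + 5.9523*n + 4.7593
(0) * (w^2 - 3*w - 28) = 0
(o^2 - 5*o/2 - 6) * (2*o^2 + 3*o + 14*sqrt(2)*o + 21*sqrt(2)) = 2*o^4 - 2*o^3 + 14*sqrt(2)*o^3 - 14*sqrt(2)*o^2 - 39*o^2/2 - 273*sqrt(2)*o/2 - 18*o - 126*sqrt(2)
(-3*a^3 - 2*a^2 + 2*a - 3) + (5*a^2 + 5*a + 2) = -3*a^3 + 3*a^2 + 7*a - 1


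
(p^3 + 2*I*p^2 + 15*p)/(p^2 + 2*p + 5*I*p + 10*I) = p*(p - 3*I)/(p + 2)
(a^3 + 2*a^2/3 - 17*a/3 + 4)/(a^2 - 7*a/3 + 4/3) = a + 3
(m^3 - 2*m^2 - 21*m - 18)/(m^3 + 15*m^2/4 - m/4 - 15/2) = 4*(m^2 - 5*m - 6)/(4*m^2 + 3*m - 10)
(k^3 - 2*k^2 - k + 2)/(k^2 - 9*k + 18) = (k^3 - 2*k^2 - k + 2)/(k^2 - 9*k + 18)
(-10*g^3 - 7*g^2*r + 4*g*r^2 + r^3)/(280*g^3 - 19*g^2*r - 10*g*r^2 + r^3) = (-2*g^2 - g*r + r^2)/(56*g^2 - 15*g*r + r^2)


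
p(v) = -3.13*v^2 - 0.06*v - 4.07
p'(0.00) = -0.06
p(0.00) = -4.07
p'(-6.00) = 37.50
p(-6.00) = -116.39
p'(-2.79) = 17.41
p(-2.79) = -28.27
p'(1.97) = -12.39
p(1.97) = -16.34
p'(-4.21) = 26.29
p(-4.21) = -59.29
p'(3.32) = -20.84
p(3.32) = -38.77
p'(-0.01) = 0.00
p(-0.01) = -4.07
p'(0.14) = -0.94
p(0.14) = -4.14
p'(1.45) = -9.14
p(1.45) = -10.74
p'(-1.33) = 8.27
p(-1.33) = -9.53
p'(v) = -6.26*v - 0.06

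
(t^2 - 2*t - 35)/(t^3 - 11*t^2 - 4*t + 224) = (t + 5)/(t^2 - 4*t - 32)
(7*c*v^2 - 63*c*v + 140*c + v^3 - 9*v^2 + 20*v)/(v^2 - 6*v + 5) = (7*c*v - 28*c + v^2 - 4*v)/(v - 1)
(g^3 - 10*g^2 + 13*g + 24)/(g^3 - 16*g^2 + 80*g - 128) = (g^2 - 2*g - 3)/(g^2 - 8*g + 16)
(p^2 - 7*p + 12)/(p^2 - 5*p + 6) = (p - 4)/(p - 2)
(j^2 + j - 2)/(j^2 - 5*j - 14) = (j - 1)/(j - 7)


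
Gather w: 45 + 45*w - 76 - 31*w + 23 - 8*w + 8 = 6*w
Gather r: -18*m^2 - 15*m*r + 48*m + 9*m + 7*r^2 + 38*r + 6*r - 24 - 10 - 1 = -18*m^2 + 57*m + 7*r^2 + r*(44 - 15*m) - 35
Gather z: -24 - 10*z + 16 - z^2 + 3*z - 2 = -z^2 - 7*z - 10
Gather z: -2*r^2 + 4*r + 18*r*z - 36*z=-2*r^2 + 4*r + z*(18*r - 36)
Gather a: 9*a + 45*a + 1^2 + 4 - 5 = 54*a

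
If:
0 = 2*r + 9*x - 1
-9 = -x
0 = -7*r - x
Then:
No Solution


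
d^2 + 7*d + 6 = (d + 1)*(d + 6)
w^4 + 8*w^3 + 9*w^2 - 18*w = w*(w - 1)*(w + 3)*(w + 6)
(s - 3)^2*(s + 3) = s^3 - 3*s^2 - 9*s + 27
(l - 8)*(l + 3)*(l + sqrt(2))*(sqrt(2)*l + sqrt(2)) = sqrt(2)*l^4 - 4*sqrt(2)*l^3 + 2*l^3 - 29*sqrt(2)*l^2 - 8*l^2 - 58*l - 24*sqrt(2)*l - 48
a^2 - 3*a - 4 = (a - 4)*(a + 1)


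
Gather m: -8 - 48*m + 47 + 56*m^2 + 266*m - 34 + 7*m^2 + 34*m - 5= 63*m^2 + 252*m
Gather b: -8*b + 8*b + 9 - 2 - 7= 0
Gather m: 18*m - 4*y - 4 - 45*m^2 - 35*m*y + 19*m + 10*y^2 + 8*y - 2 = -45*m^2 + m*(37 - 35*y) + 10*y^2 + 4*y - 6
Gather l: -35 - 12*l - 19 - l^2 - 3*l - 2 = -l^2 - 15*l - 56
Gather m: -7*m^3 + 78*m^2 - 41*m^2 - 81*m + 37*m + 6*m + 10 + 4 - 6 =-7*m^3 + 37*m^2 - 38*m + 8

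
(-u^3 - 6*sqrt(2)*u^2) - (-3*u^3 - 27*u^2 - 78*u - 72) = 2*u^3 - 6*sqrt(2)*u^2 + 27*u^2 + 78*u + 72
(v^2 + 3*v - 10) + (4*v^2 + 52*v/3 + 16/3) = 5*v^2 + 61*v/3 - 14/3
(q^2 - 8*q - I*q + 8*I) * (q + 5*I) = q^3 - 8*q^2 + 4*I*q^2 + 5*q - 32*I*q - 40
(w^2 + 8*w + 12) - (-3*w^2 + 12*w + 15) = 4*w^2 - 4*w - 3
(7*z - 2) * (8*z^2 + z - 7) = 56*z^3 - 9*z^2 - 51*z + 14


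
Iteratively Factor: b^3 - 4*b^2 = (b)*(b^2 - 4*b) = b*(b - 4)*(b)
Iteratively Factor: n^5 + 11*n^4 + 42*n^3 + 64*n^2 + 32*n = (n + 4)*(n^4 + 7*n^3 + 14*n^2 + 8*n) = (n + 4)^2*(n^3 + 3*n^2 + 2*n) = (n + 2)*(n + 4)^2*(n^2 + n) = n*(n + 2)*(n + 4)^2*(n + 1)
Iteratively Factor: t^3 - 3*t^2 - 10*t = (t - 5)*(t^2 + 2*t) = (t - 5)*(t + 2)*(t)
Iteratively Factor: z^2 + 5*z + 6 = (z + 3)*(z + 2)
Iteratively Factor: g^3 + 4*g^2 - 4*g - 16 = (g + 2)*(g^2 + 2*g - 8) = (g + 2)*(g + 4)*(g - 2)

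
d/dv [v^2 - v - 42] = 2*v - 1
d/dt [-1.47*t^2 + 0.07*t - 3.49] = 0.07 - 2.94*t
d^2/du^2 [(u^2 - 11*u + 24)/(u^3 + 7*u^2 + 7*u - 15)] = 2*(u^6 - 33*u^5 - 108*u^4 + 938*u^3 + 3357*u^2 + 1143*u + 2766)/(u^9 + 21*u^8 + 168*u^7 + 592*u^6 + 546*u^5 - 1806*u^4 - 3392*u^3 + 2520*u^2 + 4725*u - 3375)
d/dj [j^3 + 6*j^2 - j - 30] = 3*j^2 + 12*j - 1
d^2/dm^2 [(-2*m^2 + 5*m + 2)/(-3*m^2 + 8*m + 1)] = 2*(3*m^3 - 36*m^2 + 99*m - 92)/(27*m^6 - 216*m^5 + 549*m^4 - 368*m^3 - 183*m^2 - 24*m - 1)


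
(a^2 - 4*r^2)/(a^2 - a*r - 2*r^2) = (a + 2*r)/(a + r)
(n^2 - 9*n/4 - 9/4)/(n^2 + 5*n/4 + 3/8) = 2*(n - 3)/(2*n + 1)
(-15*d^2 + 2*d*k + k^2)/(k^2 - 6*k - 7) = (15*d^2 - 2*d*k - k^2)/(-k^2 + 6*k + 7)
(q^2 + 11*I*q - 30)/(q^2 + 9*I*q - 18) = (q + 5*I)/(q + 3*I)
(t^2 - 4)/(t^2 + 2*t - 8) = (t + 2)/(t + 4)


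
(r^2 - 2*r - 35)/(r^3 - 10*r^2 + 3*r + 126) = (r + 5)/(r^2 - 3*r - 18)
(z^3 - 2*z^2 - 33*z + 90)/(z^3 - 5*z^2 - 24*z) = (-z^3 + 2*z^2 + 33*z - 90)/(z*(-z^2 + 5*z + 24))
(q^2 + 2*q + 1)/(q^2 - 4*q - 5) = (q + 1)/(q - 5)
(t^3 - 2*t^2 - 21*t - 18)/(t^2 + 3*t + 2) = (t^2 - 3*t - 18)/(t + 2)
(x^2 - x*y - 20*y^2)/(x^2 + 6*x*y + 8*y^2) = (x - 5*y)/(x + 2*y)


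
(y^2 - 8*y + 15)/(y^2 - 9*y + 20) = (y - 3)/(y - 4)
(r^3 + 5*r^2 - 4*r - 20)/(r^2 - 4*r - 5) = (-r^3 - 5*r^2 + 4*r + 20)/(-r^2 + 4*r + 5)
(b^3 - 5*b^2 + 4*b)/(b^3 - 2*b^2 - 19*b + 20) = b*(b - 4)/(b^2 - b - 20)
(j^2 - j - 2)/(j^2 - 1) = (j - 2)/(j - 1)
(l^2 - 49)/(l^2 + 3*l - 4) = (l^2 - 49)/(l^2 + 3*l - 4)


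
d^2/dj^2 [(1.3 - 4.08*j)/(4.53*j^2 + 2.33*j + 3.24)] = (-(4.08*j - 1.3)*(9.06*j + 2.33)*(18.12*j + 4.66) + (110.8944*j + 7.2348)*(4.53*j^2 + 2.33*j + 3.24))/(4.53*j^2 + 2.33*j + 3.24)^3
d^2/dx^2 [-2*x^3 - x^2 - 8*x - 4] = -12*x - 2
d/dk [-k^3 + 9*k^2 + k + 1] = -3*k^2 + 18*k + 1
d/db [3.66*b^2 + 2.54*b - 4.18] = 7.32*b + 2.54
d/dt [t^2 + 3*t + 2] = 2*t + 3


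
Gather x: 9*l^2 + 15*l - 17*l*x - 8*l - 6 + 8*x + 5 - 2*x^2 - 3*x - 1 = 9*l^2 + 7*l - 2*x^2 + x*(5 - 17*l) - 2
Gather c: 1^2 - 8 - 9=-16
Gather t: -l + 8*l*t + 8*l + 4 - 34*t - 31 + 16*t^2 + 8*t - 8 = 7*l + 16*t^2 + t*(8*l - 26) - 35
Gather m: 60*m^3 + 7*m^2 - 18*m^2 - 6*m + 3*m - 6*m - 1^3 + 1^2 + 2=60*m^3 - 11*m^2 - 9*m + 2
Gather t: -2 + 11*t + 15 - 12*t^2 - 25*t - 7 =-12*t^2 - 14*t + 6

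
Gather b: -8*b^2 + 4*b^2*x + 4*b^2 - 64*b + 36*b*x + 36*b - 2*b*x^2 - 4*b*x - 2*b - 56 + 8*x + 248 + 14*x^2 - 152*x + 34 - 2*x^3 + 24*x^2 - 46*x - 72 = b^2*(4*x - 4) + b*(-2*x^2 + 32*x - 30) - 2*x^3 + 38*x^2 - 190*x + 154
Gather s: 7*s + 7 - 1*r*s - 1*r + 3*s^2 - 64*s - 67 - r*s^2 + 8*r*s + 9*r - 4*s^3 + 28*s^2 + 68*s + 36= 8*r - 4*s^3 + s^2*(31 - r) + s*(7*r + 11) - 24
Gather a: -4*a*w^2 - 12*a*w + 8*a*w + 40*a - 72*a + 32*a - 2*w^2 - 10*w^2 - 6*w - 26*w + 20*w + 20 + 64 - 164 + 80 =a*(-4*w^2 - 4*w) - 12*w^2 - 12*w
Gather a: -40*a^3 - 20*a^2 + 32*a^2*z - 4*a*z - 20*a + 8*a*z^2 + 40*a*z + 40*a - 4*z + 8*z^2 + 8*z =-40*a^3 + a^2*(32*z - 20) + a*(8*z^2 + 36*z + 20) + 8*z^2 + 4*z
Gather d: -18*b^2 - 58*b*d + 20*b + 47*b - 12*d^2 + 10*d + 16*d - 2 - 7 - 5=-18*b^2 + 67*b - 12*d^2 + d*(26 - 58*b) - 14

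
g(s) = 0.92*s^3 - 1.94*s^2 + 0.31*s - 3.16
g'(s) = 2.76*s^2 - 3.88*s + 0.31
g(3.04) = 5.70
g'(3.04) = 14.02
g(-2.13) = -21.51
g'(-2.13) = 21.10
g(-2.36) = -26.79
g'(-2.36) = 24.84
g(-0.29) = -3.44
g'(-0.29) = 1.67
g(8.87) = 488.99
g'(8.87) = 183.04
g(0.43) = -3.31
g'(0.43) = -0.85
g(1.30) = -4.01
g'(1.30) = -0.07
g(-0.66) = -4.47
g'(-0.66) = 4.07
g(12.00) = 1310.96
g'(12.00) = 351.19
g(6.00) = 127.58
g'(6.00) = 76.39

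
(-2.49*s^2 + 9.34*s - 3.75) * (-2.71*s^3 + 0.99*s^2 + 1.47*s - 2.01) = 6.7479*s^5 - 27.7765*s^4 + 15.7488*s^3 + 15.0222*s^2 - 24.2859*s + 7.5375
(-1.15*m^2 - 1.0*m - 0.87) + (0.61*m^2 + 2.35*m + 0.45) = -0.54*m^2 + 1.35*m - 0.42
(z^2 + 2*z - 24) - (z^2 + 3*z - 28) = 4 - z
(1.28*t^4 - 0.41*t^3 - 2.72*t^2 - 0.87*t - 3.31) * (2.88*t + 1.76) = 3.6864*t^5 + 1.072*t^4 - 8.5552*t^3 - 7.2928*t^2 - 11.064*t - 5.8256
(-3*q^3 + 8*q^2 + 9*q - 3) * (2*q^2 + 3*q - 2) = -6*q^5 + 7*q^4 + 48*q^3 + 5*q^2 - 27*q + 6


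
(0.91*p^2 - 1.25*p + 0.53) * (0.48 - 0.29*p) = -0.2639*p^3 + 0.7993*p^2 - 0.7537*p + 0.2544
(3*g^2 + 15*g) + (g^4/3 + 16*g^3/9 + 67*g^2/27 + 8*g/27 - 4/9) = g^4/3 + 16*g^3/9 + 148*g^2/27 + 413*g/27 - 4/9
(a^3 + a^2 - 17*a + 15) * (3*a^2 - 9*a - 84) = 3*a^5 - 6*a^4 - 144*a^3 + 114*a^2 + 1293*a - 1260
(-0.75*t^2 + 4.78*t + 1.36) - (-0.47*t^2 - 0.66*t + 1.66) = -0.28*t^2 + 5.44*t - 0.3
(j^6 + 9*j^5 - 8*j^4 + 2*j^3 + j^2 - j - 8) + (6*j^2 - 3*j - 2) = j^6 + 9*j^5 - 8*j^4 + 2*j^3 + 7*j^2 - 4*j - 10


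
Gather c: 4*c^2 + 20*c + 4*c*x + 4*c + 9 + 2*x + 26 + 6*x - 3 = 4*c^2 + c*(4*x + 24) + 8*x + 32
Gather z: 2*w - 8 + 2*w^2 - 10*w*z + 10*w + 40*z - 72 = 2*w^2 + 12*w + z*(40 - 10*w) - 80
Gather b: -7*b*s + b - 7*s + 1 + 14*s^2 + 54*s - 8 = b*(1 - 7*s) + 14*s^2 + 47*s - 7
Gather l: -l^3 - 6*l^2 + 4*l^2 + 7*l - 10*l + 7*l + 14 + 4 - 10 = -l^3 - 2*l^2 + 4*l + 8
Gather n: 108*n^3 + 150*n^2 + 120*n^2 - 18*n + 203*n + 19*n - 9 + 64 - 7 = 108*n^3 + 270*n^2 + 204*n + 48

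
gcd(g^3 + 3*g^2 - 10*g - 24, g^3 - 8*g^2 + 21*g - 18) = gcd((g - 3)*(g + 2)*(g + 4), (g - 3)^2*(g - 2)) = g - 3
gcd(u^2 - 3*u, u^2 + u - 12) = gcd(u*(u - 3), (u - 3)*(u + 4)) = u - 3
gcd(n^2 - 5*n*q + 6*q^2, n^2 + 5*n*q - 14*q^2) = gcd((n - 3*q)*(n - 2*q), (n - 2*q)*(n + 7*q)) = -n + 2*q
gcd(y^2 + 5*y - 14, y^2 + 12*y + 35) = y + 7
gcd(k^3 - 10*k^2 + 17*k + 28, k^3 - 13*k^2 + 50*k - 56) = k^2 - 11*k + 28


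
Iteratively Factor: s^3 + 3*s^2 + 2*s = (s + 1)*(s^2 + 2*s) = (s + 1)*(s + 2)*(s)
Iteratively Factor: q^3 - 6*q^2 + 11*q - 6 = (q - 2)*(q^2 - 4*q + 3) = (q - 3)*(q - 2)*(q - 1)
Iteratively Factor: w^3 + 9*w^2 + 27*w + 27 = (w + 3)*(w^2 + 6*w + 9) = (w + 3)^2*(w + 3)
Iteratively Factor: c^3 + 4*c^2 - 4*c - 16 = (c - 2)*(c^2 + 6*c + 8) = (c - 2)*(c + 2)*(c + 4)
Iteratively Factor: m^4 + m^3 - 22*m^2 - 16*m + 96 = (m + 4)*(m^3 - 3*m^2 - 10*m + 24) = (m - 4)*(m + 4)*(m^2 + m - 6) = (m - 4)*(m - 2)*(m + 4)*(m + 3)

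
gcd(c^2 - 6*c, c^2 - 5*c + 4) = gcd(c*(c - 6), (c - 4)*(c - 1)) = 1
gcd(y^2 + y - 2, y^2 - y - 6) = y + 2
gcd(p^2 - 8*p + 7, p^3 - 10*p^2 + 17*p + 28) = p - 7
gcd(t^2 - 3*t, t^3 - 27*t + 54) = t - 3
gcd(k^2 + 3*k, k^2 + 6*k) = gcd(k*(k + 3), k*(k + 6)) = k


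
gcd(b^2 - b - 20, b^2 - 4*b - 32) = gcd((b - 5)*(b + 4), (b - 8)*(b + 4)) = b + 4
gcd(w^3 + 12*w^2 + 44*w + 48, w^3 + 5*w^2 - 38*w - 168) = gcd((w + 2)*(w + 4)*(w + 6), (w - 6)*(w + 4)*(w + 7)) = w + 4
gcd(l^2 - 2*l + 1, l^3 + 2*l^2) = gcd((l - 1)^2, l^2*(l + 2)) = 1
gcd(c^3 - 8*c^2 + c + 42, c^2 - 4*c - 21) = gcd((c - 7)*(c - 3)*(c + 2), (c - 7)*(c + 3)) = c - 7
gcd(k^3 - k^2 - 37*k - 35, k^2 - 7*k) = k - 7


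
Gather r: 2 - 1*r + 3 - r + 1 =6 - 2*r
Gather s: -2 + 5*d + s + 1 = 5*d + s - 1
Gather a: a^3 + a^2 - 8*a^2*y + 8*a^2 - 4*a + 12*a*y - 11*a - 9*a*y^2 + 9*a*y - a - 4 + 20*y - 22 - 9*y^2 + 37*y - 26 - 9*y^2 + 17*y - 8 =a^3 + a^2*(9 - 8*y) + a*(-9*y^2 + 21*y - 16) - 18*y^2 + 74*y - 60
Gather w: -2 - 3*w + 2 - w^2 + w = -w^2 - 2*w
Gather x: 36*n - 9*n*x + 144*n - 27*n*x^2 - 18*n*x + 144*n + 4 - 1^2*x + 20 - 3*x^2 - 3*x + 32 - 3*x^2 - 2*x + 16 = 324*n + x^2*(-27*n - 6) + x*(-27*n - 6) + 72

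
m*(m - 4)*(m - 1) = m^3 - 5*m^2 + 4*m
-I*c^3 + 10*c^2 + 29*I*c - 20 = (c + 4*I)*(c + 5*I)*(-I*c + 1)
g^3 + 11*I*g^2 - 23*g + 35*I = (g - I)*(g + 5*I)*(g + 7*I)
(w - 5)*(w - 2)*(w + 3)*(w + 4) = w^4 - 27*w^2 - 14*w + 120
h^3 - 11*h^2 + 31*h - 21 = (h - 7)*(h - 3)*(h - 1)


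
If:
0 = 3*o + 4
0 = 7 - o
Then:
No Solution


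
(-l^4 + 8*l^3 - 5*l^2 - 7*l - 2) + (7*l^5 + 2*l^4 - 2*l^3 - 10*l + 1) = 7*l^5 + l^4 + 6*l^3 - 5*l^2 - 17*l - 1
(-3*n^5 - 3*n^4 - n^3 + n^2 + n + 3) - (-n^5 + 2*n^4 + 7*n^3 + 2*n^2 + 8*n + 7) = -2*n^5 - 5*n^4 - 8*n^3 - n^2 - 7*n - 4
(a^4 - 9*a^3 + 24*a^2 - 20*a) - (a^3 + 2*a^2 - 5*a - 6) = a^4 - 10*a^3 + 22*a^2 - 15*a + 6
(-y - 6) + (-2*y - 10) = -3*y - 16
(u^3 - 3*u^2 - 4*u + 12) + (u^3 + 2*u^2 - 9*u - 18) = 2*u^3 - u^2 - 13*u - 6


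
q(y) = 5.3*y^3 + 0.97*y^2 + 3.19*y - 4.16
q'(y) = 15.9*y^2 + 1.94*y + 3.19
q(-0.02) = -4.22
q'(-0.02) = 3.16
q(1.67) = 28.56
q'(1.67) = 50.77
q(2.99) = 155.72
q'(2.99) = 151.14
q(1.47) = 19.46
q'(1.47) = 40.40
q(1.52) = 21.54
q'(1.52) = 42.87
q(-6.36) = -1348.69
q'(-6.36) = 634.00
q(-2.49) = -87.91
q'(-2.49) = 96.94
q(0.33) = -2.81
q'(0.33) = 5.56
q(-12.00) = -9061.16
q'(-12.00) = 2269.51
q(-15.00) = -17721.26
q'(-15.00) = 3551.59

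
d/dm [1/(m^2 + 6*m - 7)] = 2*(-m - 3)/(m^2 + 6*m - 7)^2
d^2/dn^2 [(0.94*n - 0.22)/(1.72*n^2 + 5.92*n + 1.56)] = ((0.94*n - 0.22)*(3.44*n + 5.92)*(6.88*n + 11.84) - (9.7008*n + 10.3728)*(1.72*n^2 + 5.92*n + 1.56))/(1.72*n^2 + 5.92*n + 1.56)^3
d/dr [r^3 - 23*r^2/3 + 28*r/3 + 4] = 3*r^2 - 46*r/3 + 28/3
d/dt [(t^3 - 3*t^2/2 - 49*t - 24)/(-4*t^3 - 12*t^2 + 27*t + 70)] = (-36*t^4 - 676*t^3 - 1413*t^2 - 1572*t - 5564)/(2*(16*t^6 + 96*t^5 - 72*t^4 - 1208*t^3 - 951*t^2 + 3780*t + 4900))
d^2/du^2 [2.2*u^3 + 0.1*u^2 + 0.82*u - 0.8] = 13.2*u + 0.2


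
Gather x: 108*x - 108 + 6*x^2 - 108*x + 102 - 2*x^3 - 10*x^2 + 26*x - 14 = -2*x^3 - 4*x^2 + 26*x - 20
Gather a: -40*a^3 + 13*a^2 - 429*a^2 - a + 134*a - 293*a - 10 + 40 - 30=-40*a^3 - 416*a^2 - 160*a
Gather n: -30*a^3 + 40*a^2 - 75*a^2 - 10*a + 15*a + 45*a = -30*a^3 - 35*a^2 + 50*a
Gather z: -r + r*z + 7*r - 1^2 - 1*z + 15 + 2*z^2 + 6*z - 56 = 6*r + 2*z^2 + z*(r + 5) - 42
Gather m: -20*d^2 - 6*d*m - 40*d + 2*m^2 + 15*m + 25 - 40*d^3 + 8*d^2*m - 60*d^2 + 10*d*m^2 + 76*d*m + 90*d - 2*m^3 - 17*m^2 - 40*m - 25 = -40*d^3 - 80*d^2 + 50*d - 2*m^3 + m^2*(10*d - 15) + m*(8*d^2 + 70*d - 25)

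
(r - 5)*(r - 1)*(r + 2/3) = r^3 - 16*r^2/3 + r + 10/3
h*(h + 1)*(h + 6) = h^3 + 7*h^2 + 6*h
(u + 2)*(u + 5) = u^2 + 7*u + 10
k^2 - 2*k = k*(k - 2)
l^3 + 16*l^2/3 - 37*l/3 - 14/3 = (l - 2)*(l + 1/3)*(l + 7)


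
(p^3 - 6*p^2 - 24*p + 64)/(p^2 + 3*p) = (p^3 - 6*p^2 - 24*p + 64)/(p*(p + 3))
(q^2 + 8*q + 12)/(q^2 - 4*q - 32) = (q^2 + 8*q + 12)/(q^2 - 4*q - 32)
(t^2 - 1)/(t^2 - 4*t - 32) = (1 - t^2)/(-t^2 + 4*t + 32)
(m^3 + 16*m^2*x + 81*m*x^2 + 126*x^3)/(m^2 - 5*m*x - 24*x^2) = (-m^2 - 13*m*x - 42*x^2)/(-m + 8*x)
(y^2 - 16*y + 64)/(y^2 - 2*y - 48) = (y - 8)/(y + 6)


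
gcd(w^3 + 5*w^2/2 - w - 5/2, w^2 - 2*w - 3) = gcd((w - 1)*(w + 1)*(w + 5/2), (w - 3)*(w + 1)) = w + 1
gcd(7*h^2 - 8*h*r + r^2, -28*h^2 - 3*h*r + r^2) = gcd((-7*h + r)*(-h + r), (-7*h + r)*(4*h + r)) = -7*h + r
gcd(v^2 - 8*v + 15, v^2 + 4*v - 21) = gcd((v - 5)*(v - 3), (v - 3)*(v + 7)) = v - 3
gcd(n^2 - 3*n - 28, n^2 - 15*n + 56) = n - 7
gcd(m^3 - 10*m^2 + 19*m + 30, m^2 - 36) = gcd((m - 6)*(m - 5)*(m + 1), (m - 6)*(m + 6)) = m - 6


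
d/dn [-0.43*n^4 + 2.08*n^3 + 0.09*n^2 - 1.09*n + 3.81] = -1.72*n^3 + 6.24*n^2 + 0.18*n - 1.09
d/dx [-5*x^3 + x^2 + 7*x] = -15*x^2 + 2*x + 7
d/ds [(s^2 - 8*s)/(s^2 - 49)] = 2*(4*s^2 - 49*s + 196)/(s^4 - 98*s^2 + 2401)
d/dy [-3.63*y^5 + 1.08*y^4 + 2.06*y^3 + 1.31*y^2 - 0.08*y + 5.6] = -18.15*y^4 + 4.32*y^3 + 6.18*y^2 + 2.62*y - 0.08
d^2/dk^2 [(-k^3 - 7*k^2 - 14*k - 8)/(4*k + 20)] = (-k^3 - 15*k^2 - 75*k - 113)/(2*(k^3 + 15*k^2 + 75*k + 125))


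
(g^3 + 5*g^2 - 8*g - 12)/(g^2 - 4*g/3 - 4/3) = 3*(g^2 + 7*g + 6)/(3*g + 2)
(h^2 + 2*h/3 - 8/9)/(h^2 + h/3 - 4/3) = (h - 2/3)/(h - 1)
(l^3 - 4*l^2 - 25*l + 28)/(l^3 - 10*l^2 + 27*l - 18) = (l^2 - 3*l - 28)/(l^2 - 9*l + 18)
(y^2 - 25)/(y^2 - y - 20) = (y + 5)/(y + 4)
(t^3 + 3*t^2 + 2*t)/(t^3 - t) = (t + 2)/(t - 1)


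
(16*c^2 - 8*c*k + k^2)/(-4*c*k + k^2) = (-4*c + k)/k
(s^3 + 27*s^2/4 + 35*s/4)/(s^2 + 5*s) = s + 7/4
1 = 1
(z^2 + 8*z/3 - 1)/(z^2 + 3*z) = (z - 1/3)/z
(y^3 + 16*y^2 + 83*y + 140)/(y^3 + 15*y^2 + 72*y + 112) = (y + 5)/(y + 4)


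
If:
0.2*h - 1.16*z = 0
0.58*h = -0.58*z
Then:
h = 0.00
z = 0.00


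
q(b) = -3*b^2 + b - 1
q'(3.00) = -17.00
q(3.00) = -25.00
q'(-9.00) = 55.00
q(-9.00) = -253.00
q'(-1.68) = 11.08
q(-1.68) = -11.15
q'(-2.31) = 14.86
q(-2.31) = -19.32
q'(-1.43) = 9.58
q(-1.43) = -8.56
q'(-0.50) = 4.00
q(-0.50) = -2.25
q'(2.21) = -12.26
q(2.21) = -13.44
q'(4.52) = -26.12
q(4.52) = -57.77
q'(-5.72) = 35.32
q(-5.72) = -104.88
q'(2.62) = -14.72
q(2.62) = -18.97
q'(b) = 1 - 6*b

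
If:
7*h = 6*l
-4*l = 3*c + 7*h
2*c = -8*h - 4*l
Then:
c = 0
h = 0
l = 0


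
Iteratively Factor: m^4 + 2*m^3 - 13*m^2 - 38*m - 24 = (m + 1)*(m^3 + m^2 - 14*m - 24) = (m - 4)*(m + 1)*(m^2 + 5*m + 6) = (m - 4)*(m + 1)*(m + 2)*(m + 3)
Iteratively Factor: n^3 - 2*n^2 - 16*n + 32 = (n - 4)*(n^2 + 2*n - 8) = (n - 4)*(n + 4)*(n - 2)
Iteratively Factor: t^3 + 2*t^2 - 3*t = (t + 3)*(t^2 - t) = t*(t + 3)*(t - 1)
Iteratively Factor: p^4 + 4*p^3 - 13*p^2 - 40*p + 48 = (p + 4)*(p^3 - 13*p + 12) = (p + 4)^2*(p^2 - 4*p + 3) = (p - 1)*(p + 4)^2*(p - 3)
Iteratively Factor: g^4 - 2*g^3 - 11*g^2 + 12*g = (g)*(g^3 - 2*g^2 - 11*g + 12) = g*(g - 4)*(g^2 + 2*g - 3) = g*(g - 4)*(g - 1)*(g + 3)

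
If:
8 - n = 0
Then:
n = 8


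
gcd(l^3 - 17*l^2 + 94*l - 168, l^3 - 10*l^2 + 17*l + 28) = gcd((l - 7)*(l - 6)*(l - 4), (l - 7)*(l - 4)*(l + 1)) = l^2 - 11*l + 28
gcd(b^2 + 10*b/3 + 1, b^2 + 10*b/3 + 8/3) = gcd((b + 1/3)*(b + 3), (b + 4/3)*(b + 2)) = 1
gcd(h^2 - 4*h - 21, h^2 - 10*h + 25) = 1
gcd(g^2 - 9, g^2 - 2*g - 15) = g + 3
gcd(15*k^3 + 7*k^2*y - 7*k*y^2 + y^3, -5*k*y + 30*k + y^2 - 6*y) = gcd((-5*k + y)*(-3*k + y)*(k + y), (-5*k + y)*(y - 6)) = -5*k + y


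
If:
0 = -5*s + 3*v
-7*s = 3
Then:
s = -3/7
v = -5/7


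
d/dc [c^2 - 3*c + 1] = 2*c - 3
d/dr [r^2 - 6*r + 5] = 2*r - 6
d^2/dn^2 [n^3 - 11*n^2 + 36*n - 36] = 6*n - 22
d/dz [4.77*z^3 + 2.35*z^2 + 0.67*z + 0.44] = 14.31*z^2 + 4.7*z + 0.67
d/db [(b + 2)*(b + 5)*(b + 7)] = 3*b^2 + 28*b + 59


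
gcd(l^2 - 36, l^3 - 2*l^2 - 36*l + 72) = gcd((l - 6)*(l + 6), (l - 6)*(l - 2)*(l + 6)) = l^2 - 36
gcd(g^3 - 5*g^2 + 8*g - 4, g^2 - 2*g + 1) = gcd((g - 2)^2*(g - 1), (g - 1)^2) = g - 1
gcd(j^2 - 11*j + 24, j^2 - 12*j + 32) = j - 8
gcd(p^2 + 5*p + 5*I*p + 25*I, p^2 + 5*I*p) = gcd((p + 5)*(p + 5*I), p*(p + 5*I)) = p + 5*I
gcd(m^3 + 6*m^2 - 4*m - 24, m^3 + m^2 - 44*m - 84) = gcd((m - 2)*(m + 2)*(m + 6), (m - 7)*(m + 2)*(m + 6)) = m^2 + 8*m + 12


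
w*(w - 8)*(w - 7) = w^3 - 15*w^2 + 56*w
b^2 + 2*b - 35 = (b - 5)*(b + 7)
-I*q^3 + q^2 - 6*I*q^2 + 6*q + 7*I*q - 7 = (q - 1)*(q + 7)*(-I*q + 1)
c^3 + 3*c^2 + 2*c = c*(c + 1)*(c + 2)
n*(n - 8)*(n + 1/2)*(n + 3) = n^4 - 9*n^3/2 - 53*n^2/2 - 12*n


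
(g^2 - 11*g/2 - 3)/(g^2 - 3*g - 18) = (g + 1/2)/(g + 3)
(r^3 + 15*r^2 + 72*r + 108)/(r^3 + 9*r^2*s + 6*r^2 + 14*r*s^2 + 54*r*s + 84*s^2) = (r^2 + 9*r + 18)/(r^2 + 9*r*s + 14*s^2)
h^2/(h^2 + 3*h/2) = 2*h/(2*h + 3)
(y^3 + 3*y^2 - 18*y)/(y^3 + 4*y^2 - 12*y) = (y - 3)/(y - 2)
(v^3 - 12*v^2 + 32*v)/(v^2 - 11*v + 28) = v*(v - 8)/(v - 7)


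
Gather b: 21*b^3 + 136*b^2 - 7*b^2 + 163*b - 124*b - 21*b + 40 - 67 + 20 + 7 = 21*b^3 + 129*b^2 + 18*b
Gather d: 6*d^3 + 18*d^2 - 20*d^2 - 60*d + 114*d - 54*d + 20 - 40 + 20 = 6*d^3 - 2*d^2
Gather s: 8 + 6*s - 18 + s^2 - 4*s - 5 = s^2 + 2*s - 15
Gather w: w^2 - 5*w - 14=w^2 - 5*w - 14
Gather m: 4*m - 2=4*m - 2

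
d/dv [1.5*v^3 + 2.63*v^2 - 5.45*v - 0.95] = 4.5*v^2 + 5.26*v - 5.45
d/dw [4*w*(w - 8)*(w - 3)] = 12*w^2 - 88*w + 96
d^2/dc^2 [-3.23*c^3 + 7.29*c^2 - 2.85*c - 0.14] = 14.58 - 19.38*c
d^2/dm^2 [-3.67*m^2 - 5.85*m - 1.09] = -7.34000000000000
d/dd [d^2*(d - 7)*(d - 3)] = 2*d*(2*d^2 - 15*d + 21)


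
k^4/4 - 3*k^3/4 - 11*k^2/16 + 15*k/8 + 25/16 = (k/4 + 1/4)*(k - 5/2)^2*(k + 1)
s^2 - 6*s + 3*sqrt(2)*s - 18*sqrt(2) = (s - 6)*(s + 3*sqrt(2))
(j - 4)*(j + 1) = j^2 - 3*j - 4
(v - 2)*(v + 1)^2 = v^3 - 3*v - 2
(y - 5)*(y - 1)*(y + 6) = y^3 - 31*y + 30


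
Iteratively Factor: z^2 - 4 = (z + 2)*(z - 2)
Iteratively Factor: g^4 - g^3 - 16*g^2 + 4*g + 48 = (g + 2)*(g^3 - 3*g^2 - 10*g + 24) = (g - 2)*(g + 2)*(g^2 - g - 12) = (g - 2)*(g + 2)*(g + 3)*(g - 4)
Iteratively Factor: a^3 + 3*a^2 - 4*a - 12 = (a + 2)*(a^2 + a - 6) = (a - 2)*(a + 2)*(a + 3)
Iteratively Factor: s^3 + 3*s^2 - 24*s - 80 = (s + 4)*(s^2 - s - 20) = (s + 4)^2*(s - 5)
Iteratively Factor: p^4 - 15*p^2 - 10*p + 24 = (p + 3)*(p^3 - 3*p^2 - 6*p + 8) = (p - 4)*(p + 3)*(p^2 + p - 2) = (p - 4)*(p - 1)*(p + 3)*(p + 2)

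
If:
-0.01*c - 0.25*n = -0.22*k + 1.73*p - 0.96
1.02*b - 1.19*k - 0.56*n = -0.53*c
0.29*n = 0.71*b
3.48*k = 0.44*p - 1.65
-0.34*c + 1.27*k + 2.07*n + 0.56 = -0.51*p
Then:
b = -0.13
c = -0.99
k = -0.40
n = -0.32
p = 0.56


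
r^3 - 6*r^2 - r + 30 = (r - 5)*(r - 3)*(r + 2)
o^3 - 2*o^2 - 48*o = o*(o - 8)*(o + 6)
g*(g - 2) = g^2 - 2*g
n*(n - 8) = n^2 - 8*n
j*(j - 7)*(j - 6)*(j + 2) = j^4 - 11*j^3 + 16*j^2 + 84*j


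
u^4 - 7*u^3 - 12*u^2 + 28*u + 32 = (u - 8)*(u - 2)*(u + 1)*(u + 2)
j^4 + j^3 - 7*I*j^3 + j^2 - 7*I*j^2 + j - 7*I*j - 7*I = (j - 7*I)*(j - I)*(-I*j + 1)*(I*j + I)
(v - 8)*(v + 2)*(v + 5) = v^3 - v^2 - 46*v - 80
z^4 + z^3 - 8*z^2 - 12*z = z*(z - 3)*(z + 2)^2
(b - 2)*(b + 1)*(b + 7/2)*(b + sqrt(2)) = b^4 + sqrt(2)*b^3 + 5*b^3/2 - 11*b^2/2 + 5*sqrt(2)*b^2/2 - 11*sqrt(2)*b/2 - 7*b - 7*sqrt(2)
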